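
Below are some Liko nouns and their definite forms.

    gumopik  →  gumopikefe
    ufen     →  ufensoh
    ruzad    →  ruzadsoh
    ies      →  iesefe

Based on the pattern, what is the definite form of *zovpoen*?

Looking at the final consonant of each stem: -efe when the stem ends in a voiceless consonant (*gumopik*, *ies*); -soh when the stem ends in a voiced consonant (*ufen*, *ruzad*).
*zovpoen* — final consonant /n/ (voiced) → -soh → *zovpoensoh*.

zovpoensoh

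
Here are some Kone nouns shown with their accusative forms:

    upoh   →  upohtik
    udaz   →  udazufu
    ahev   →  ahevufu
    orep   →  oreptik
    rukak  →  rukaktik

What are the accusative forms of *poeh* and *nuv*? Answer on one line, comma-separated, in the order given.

poehtik, nuvufu

Looking at the final consonant of each stem: -tik when the stem ends in a voiceless consonant (*upoh*, *orep*, *rukak*); -ufu when the stem ends in a voiced consonant (*udaz*, *ahev*).
Since the final consonant of *poeh* is /h/ (voiceless), it takes -tik, giving *poehtik*.
*nuv* — final consonant /v/ (voiced) → -ufu → *nuvufu*.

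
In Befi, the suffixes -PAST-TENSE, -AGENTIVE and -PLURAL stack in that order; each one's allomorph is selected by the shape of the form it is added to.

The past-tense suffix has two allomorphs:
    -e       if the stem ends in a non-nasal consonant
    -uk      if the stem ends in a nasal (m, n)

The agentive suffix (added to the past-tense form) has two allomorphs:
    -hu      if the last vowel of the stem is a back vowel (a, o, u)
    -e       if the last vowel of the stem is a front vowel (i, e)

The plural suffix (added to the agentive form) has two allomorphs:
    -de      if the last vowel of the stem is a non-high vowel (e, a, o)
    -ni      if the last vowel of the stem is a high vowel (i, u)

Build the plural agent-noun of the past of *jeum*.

jeumukhuni

Since the final consonant of *jeum* is /m/ (a nasal), it takes -uk, giving *jeumuk*.
The past-tense form *jeumuk* — last vowel /u/ (a back vowel) → -hu → *jeumukhu*.
The agentive form *jeumukhu*: last vowel = /u/, a high vowel → -ni → *jeumukhuni*.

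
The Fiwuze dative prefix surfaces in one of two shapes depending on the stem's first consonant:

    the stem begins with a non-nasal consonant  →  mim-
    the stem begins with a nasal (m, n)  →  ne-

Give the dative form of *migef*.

nemigef

*migef* — first consonant /m/ (a nasal) → ne- → *nemigef*.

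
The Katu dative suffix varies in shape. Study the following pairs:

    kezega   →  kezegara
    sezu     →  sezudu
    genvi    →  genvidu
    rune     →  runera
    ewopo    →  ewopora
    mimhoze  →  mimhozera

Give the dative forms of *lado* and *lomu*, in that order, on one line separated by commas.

ladora, lomudu

The alternation tracks the last vowel of the stem — -du when the last vowel of the stem is a high vowel (*sezu*, *genvi*); -ra when the last vowel of the stem is a non-high vowel (*kezega*, *rune*, *ewopo*, *mimhoze*).
*lado*: last vowel = /o/, a non-high vowel → -ra → *ladora*.
*lomu*: last vowel = /u/, a high vowel → -du → *lomudu*.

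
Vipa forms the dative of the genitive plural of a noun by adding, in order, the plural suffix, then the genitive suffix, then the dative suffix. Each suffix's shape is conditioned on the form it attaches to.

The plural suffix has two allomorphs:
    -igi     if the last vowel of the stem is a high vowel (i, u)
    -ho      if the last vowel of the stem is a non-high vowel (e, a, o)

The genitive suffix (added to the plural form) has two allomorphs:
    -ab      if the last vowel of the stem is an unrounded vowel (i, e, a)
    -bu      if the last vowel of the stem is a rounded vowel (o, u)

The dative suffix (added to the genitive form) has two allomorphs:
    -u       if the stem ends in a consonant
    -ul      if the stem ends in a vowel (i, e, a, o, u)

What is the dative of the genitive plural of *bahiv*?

*bahiv*: last vowel = /i/, a high vowel → -igi → *bahivigi*.
The plural form *bahivigi* — last vowel /i/ (an unrounded vowel) → -ab → *bahivigiab*.
The genitive form *bahivigiab*: final sound = /b/, a consonant → -u → *bahivigiabu*.

bahivigiabu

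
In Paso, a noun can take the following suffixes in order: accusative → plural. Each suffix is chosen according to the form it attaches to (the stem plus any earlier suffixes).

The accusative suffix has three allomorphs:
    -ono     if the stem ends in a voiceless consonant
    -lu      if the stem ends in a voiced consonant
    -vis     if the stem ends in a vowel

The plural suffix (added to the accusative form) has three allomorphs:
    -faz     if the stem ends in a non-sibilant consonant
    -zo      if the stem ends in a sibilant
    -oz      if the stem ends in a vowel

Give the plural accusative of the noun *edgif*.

*edgif*: final sound = /f/, a voiceless consonant → -ono → *edgifono*.
Since the final sound of the accusative form *edgifono* is /o/ (a vowel), it takes -oz, giving *edgifonooz*.

edgifonooz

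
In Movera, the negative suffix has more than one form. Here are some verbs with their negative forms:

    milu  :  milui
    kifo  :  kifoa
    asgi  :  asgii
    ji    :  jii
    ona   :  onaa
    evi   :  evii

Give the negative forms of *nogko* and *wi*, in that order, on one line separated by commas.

nogkoa, wii

The pattern is height harmony: -i when the last vowel of the stem is a high vowel (*milu*, *asgi*, *ji*, *evi*); -a when the last vowel of the stem is a non-high vowel (*kifo*, *ona*).
The last vowel of *nogko* is /o/, which is a non-high vowel, so the suffix is -a, giving *nogkoa*.
*wi* — last vowel /i/ (a high vowel) → -i → *wii*.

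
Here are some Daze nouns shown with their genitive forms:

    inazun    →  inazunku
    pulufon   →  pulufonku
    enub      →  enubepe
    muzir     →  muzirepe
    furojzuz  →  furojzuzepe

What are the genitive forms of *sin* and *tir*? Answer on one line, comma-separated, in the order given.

sinku, tirepe

The suffix is conditioned by the final consonant: -ku when the stem ends in a nasal (*inazun*, *pulufon*); -epe when the stem ends in a non-nasal consonant (*enub*, *muzir*, *furojzuz*).
*sin* — final consonant /n/ (a nasal) → -ku → *sinku*.
Since the final consonant of *tir* is /r/ (non-nasal), it takes -epe, giving *tirepe*.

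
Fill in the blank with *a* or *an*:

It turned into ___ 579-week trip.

The indefinite article is chosen by the initial *sound* of the following word, not its spelling.
The number *579* is spoken "five hundred …", beginning with /faɪv/ — a consonant sound.
So the article is *a*: It turned into a 579-week trip.

a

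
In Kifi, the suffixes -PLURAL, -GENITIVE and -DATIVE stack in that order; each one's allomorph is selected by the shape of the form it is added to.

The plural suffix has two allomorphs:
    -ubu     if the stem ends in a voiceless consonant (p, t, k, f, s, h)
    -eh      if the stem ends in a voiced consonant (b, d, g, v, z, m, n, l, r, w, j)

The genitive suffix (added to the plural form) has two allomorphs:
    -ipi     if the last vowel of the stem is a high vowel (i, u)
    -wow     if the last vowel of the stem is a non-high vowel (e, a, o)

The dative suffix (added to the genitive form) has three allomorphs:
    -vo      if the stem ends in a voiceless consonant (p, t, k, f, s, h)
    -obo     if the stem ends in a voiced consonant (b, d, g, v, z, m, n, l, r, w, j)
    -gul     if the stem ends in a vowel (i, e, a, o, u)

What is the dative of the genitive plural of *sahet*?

sahetubuipigul

*sahet* — final consonant /t/ (voiceless) → -ubu → *sahetubu*.
The plural form *sahetubu*: last vowel = /u/, a high vowel → -ipi → *sahetubuipi*.
The final sound of the genitive form *sahetubuipi* is /i/, which is a vowel, so the dative suffix is -gul, giving *sahetubuipigul*.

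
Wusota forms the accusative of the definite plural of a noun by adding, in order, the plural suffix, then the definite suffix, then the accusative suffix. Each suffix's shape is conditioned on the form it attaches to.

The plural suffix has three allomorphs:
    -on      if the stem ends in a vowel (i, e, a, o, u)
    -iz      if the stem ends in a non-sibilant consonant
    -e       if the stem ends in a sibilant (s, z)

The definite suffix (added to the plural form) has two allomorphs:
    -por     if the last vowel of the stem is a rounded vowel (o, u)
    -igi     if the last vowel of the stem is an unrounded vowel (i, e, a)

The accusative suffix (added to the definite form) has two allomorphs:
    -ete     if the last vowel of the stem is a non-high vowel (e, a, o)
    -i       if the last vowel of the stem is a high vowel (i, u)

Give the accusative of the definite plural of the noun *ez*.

*ez*: final sound = /z/, a sibilant → -e → *eze*.
The plural form *eze* — last vowel /e/ (an unrounded vowel) → -igi → *ezeigi*.
The definite form *ezeigi* — last vowel /i/ (a high vowel) → -i → *ezeigii*.

ezeigii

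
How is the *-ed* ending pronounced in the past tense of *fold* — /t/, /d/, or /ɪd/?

/ɪd/

The stem *fold* ends in /t/ or /d/.
The -ed suffix is realized as /ɪd/ after /t, d/; as /t/ after other voiceless consonants; and as /d/ after other voiced sounds.
So -ed on *fold* is pronounced /ɪd/.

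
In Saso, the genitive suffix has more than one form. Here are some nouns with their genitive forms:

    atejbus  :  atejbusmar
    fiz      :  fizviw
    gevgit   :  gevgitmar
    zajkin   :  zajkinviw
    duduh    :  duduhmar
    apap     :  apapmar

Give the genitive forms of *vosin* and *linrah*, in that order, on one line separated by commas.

vosinviw, linrahmar

The suffix is conditioned by the final consonant: -mar when the stem ends in a voiceless consonant (*atejbus*, *gevgit*, *duduh*, *apap*); -viw when the stem ends in a voiced consonant (*fiz*, *zajkin*).
Since the final consonant of *vosin* is /n/ (voiced), it takes -viw, giving *vosinviw*.
*linrah* — final consonant /h/ (voiceless) → -mar → *linrahmar*.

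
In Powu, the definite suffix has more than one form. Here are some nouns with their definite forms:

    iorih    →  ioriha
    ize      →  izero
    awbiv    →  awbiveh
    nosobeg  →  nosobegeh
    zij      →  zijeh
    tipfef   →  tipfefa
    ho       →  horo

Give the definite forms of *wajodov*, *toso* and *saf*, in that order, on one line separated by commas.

wajodoveh, tosoro, safa

The suffix is conditioned by the final sound: -a when the stem ends in a voiceless consonant (*iorih*, *tipfef*); -eh when the stem ends in a voiced consonant (*awbiv*, *nosobeg*, *zij*); -ro when the stem ends in a vowel (*ize*, *ho*).
*wajodov*: final sound = /v/, a voiced consonant → -eh → *wajodoveh*.
*toso*: final sound = /o/, a vowel → -ro → *tosoro*.
Since the final sound of *saf* is /f/ (a voiceless consonant), it takes -a, giving *safa*.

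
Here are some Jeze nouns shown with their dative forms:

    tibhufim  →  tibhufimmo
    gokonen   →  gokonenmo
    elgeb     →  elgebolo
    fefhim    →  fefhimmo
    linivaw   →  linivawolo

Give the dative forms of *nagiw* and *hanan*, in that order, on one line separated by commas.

nagiwolo, hananmo

The alternation tracks the final consonant of the stem — -mo when the stem ends in a nasal (*tibhufim*, *gokonen*, *fefhim*); -olo when the stem ends in a non-nasal consonant (*elgeb*, *linivaw*).
*nagiw* — final consonant /w/ (non-nasal) → -olo → *nagiwolo*.
Since the final consonant of *hanan* is /n/ (a nasal), it takes -mo, giving *hananmo*.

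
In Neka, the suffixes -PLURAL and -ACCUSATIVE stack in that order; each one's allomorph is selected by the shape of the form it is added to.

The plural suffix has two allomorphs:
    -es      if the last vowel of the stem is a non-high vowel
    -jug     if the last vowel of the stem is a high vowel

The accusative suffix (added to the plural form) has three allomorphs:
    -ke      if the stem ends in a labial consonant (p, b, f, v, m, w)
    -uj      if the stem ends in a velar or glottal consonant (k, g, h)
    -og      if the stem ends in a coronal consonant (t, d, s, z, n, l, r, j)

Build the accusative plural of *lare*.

Since the last vowel of *lare* is /e/ (a non-high vowel), it takes -es, giving *larees*.
Since the final consonant of the plural form *larees* is /s/ (coronal), it takes -og, giving *lareesog*.

lareesog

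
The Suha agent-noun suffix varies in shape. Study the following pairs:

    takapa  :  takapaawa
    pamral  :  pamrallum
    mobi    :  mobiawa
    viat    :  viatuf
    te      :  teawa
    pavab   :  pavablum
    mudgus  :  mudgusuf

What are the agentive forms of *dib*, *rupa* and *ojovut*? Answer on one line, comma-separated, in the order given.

diblum, rupaawa, ojovutuf

The suffix is conditioned by the final sound: -uf when the stem ends in a voiceless consonant (*viat*, *mudgus*); -lum when the stem ends in a voiced consonant (*pamral*, *pavab*); -awa when the stem ends in a vowel (*takapa*, *mobi*, *te*).
The final sound of *dib* is /b/, which is a voiced consonant, so the suffix is -lum, giving *diblum*.
The final sound of *rupa* is /a/, which is a vowel, so the suffix is -awa, giving *rupaawa*.
*ojovut*: final sound = /t/, a voiceless consonant → -uf → *ojovutuf*.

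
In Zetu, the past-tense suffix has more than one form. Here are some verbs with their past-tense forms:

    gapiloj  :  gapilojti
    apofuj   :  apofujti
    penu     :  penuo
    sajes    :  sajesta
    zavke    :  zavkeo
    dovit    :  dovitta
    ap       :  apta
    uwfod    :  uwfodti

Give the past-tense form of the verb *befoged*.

Looking at the final sound of each stem: -ta when the stem ends in a voiceless consonant (*sajes*, *dovit*, *ap*); -ti when the stem ends in a voiced consonant (*gapiloj*, *apofuj*, *uwfod*); -o when the stem ends in a vowel (*penu*, *zavke*).
Since the final sound of *befoged* is /d/ (a voiced consonant), it takes -ti, giving *befogedti*.

befogedti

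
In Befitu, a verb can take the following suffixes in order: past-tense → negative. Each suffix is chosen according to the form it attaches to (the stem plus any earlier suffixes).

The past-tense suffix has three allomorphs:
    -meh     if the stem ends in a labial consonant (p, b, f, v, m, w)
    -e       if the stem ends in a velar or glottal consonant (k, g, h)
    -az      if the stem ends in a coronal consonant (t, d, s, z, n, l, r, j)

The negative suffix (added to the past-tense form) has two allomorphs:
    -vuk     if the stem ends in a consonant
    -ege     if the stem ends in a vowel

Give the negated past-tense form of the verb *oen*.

*oen* — final consonant /n/ (coronal) → -az → *oenaz*.
The past-tense form *oenaz* — final sound /z/ (a consonant) → -vuk → *oenazvuk*.

oenazvuk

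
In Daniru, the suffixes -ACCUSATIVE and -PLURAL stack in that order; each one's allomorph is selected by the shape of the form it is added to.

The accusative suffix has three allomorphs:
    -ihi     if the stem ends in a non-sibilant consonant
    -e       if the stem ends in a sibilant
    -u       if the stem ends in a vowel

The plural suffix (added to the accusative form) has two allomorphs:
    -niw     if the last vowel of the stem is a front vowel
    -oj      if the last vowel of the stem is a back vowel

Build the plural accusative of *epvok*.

Since the final sound of *epvok* is /k/ (a non-sibilant consonant), it takes -ihi, giving *epvokihi*.
The last vowel of the accusative form *epvokihi* is /i/, which is a front vowel, so the plural suffix is -niw, giving *epvokihiniw*.

epvokihiniw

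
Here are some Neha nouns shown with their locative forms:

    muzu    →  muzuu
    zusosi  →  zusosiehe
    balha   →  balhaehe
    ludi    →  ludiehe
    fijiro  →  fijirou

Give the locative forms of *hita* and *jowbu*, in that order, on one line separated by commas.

The alternation tracks the last vowel of the stem — -u when the last vowel of the stem is a rounded vowel (*muzu*, *fijiro*); -ehe when the last vowel of the stem is an unrounded vowel (*zusosi*, *balha*, *ludi*).
*hita*: last vowel = /a/, an unrounded vowel → -ehe → *hitaehe*.
*jowbu*: last vowel = /u/, a rounded vowel → -u → *jowbuu*.

hitaehe, jowbuu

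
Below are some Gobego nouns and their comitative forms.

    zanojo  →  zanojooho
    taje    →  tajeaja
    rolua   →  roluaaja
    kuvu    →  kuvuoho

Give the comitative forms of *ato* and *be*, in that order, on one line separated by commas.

The alternation tracks the last vowel of the stem — -oho when the last vowel of the stem is a rounded vowel (*zanojo*, *kuvu*); -aja when the last vowel of the stem is an unrounded vowel (*taje*, *rolua*).
Since the last vowel of *ato* is /o/ (a rounded vowel), it takes -oho, giving *atooho*.
*be* — last vowel /e/ (an unrounded vowel) → -aja → *beaja*.

atooho, beaja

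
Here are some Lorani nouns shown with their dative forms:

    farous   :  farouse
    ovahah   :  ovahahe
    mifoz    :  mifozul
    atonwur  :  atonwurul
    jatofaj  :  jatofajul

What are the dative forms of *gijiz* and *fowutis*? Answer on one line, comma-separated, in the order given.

gijizul, fowutise

The alternation tracks the final consonant of the stem — -e when the stem ends in a voiceless consonant (*farous*, *ovahah*); -ul when the stem ends in a voiced consonant (*mifoz*, *atonwur*, *jatofaj*).
The final consonant of *gijiz* is /z/, which is voiced, so the suffix is -ul, giving *gijizul*.
*fowutis*: final consonant = /s/, voiceless → -e → *fowutise*.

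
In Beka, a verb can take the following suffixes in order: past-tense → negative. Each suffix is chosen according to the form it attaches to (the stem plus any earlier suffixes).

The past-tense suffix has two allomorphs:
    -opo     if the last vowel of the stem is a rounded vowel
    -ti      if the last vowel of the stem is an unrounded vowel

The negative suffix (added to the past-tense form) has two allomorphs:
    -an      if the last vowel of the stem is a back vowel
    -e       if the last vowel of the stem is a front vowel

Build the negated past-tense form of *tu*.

tuopoan

The last vowel of *tu* is /u/, which is a rounded vowel, so the past-tense suffix is -opo, giving *tuopo*.
The past-tense form *tuopo*: last vowel = /o/, a back vowel → -an → *tuopoan*.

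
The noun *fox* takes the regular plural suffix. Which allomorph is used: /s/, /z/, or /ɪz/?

The stem *fox* ends in a sibilant (/s, z, ʃ, ʒ, tʃ, dʒ/).
The plural suffix surfaces as /ɪz/ after sibilants, /s/ after other voiceless consonants, and /z/ after other voiced sounds.
So the plural -s on *fox* is pronounced /ɪz/.

/ɪz/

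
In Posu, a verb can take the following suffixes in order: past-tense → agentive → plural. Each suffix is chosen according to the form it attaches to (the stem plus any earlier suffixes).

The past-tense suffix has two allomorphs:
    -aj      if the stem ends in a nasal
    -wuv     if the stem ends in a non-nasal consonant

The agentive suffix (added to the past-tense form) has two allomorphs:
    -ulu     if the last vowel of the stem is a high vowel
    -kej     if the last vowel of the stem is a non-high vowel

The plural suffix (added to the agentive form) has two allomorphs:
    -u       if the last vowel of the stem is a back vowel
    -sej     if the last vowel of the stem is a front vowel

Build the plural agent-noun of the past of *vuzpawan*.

*vuzpawan*: final consonant = /n/, a nasal → -aj → *vuzpawanaj*.
The past-tense form *vuzpawanaj*: last vowel = /a/, a non-high vowel → -kej → *vuzpawanajkej*.
The agentive form *vuzpawanajkej* — last vowel /e/ (a front vowel) → -sej → *vuzpawanajkejsej*.

vuzpawanajkejsej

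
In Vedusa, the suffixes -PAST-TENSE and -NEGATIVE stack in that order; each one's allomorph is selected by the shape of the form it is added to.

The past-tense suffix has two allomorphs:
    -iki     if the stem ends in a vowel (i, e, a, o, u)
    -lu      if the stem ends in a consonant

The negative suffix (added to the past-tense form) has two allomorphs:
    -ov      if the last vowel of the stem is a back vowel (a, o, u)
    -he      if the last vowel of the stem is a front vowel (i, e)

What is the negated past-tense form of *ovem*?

*ovem* — final sound /m/ (a consonant) → -lu → *ovemlu*.
The past-tense form *ovemlu*: last vowel = /u/, a back vowel → -ov → *ovemluov*.

ovemluov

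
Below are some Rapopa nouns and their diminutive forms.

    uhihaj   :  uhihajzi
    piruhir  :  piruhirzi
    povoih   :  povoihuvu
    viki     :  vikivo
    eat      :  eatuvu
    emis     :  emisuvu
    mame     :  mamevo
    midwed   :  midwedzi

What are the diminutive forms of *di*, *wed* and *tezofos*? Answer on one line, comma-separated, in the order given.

The suffix is conditioned by the final sound: -uvu when the stem ends in a voiceless consonant (*povoih*, *eat*, *emis*); -zi when the stem ends in a voiced consonant (*uhihaj*, *piruhir*, *midwed*); -vo when the stem ends in a vowel (*viki*, *mame*).
*di* — final sound /i/ (a vowel) → -vo → *divo*.
*wed*: final sound = /d/, a voiced consonant → -zi → *wedzi*.
*tezofos*: final sound = /s/, a voiceless consonant → -uvu → *tezofosuvu*.

divo, wedzi, tezofosuvu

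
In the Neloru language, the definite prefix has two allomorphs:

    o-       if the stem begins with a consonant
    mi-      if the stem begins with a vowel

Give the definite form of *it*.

miit

The first sound of *it* is /i/, which is a vowel, so the prefix is mi-, giving *miit*.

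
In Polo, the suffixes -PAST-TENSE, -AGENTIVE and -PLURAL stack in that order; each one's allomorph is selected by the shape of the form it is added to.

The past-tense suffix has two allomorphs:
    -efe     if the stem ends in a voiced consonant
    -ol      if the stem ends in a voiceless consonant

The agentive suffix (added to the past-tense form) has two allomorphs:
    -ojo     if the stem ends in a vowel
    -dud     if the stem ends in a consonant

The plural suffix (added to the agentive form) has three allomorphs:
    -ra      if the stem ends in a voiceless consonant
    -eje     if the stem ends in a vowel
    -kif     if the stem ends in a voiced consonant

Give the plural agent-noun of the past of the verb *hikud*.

*hikud*: final consonant = /d/, voiced → -efe → *hikudefe*.
Since the final sound of the past-tense form *hikudefe* is /e/ (a vowel), it takes -ojo, giving *hikudefeojo*.
The agentive form *hikudefeojo* — final sound /o/ (a vowel) → -eje → *hikudefeojoeje*.

hikudefeojoeje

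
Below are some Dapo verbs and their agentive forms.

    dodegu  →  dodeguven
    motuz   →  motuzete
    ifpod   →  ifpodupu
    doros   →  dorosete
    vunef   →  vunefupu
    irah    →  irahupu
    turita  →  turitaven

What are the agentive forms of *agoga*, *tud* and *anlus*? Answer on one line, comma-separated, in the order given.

The alternation tracks the final sound of the stem — -ete when the stem ends in a sibilant (*motuz*, *doros*); -upu when the stem ends in a non-sibilant consonant (*ifpod*, *vunef*, *irah*); -ven when the stem ends in a vowel (*dodegu*, *turita*).
*agoga* — final sound /a/ (a vowel) → -ven → *agogaven*.
Since the final sound of *tud* is /d/ (a non-sibilant consonant), it takes -upu, giving *tudupu*.
The final sound of *anlus* is /s/, which is a sibilant, so the suffix is -ete, giving *anlusete*.

agogaven, tudupu, anlusete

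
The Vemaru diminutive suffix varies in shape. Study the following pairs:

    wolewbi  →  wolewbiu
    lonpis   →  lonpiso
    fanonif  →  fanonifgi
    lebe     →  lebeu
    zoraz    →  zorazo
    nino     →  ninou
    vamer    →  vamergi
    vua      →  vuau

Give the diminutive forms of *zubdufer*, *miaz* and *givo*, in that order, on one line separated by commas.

The suffix is conditioned by the final sound: -o when the stem ends in a sibilant (*lonpis*, *zoraz*); -gi when the stem ends in a non-sibilant consonant (*fanonif*, *vamer*); -u when the stem ends in a vowel (*wolewbi*, *lebe*, *nino*, *vua*).
*zubdufer*: final sound = /r/, a non-sibilant consonant → -gi → *zubdufergi*.
*miaz* — final sound /z/ (a sibilant) → -o → *miazo*.
*givo* — final sound /o/ (a vowel) → -u → *givou*.

zubdufergi, miazo, givou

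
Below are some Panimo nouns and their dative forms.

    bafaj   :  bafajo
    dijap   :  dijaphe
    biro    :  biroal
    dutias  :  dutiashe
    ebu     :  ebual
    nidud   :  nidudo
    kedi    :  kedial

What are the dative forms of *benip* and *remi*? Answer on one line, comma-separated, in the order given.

The alternation tracks the final sound of the stem — -he when the stem ends in a voiceless consonant (*dijap*, *dutias*); -o when the stem ends in a voiced consonant (*bafaj*, *nidud*); -al when the stem ends in a vowel (*biro*, *ebu*, *kedi*).
*benip* — final sound /p/ (a voiceless consonant) → -he → *beniphe*.
*remi* — final sound /i/ (a vowel) → -al → *remial*.

beniphe, remial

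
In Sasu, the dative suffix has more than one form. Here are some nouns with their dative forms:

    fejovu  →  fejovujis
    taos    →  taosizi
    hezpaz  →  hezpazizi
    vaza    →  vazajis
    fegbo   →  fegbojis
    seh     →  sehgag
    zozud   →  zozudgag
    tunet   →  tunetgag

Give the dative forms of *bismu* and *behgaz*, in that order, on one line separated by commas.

The suffix is conditioned by the final sound: -izi when the stem ends in a sibilant (*taos*, *hezpaz*); -gag when the stem ends in a non-sibilant consonant (*seh*, *zozud*, *tunet*); -jis when the stem ends in a vowel (*fejovu*, *vaza*, *fegbo*).
Since the final sound of *bismu* is /u/ (a vowel), it takes -jis, giving *bismujis*.
Since the final sound of *behgaz* is /z/ (a sibilant), it takes -izi, giving *behgazizi*.

bismujis, behgazizi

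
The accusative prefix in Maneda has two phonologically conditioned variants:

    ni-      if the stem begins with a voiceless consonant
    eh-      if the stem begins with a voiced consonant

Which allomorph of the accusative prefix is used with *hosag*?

ni-

*hosag* — first consonant /h/ (voiceless) → ni-.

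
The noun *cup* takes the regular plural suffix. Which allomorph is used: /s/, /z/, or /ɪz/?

/s/

The stem *cup* ends in a voiceless non-sibilant consonant.
The plural suffix surfaces as /ɪz/ after sibilants, /s/ after other voiceless consonants, and /z/ after other voiced sounds.
So the plural -s on *cup* is pronounced /s/.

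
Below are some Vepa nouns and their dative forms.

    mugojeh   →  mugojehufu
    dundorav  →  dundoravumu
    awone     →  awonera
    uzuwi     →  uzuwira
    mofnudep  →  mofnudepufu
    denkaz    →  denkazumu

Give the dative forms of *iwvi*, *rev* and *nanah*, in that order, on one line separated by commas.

The pattern is voicing of the final sound: -ufu when the stem ends in a voiceless consonant (*mugojeh*, *mofnudep*); -umu when the stem ends in a voiced consonant (*dundorav*, *denkaz*); -ra when the stem ends in a vowel (*awone*, *uzuwi*).
*iwvi*: final sound = /i/, a vowel → -ra → *iwvira*.
*rev*: final sound = /v/, a voiced consonant → -umu → *revumu*.
*nanah*: final sound = /h/, a voiceless consonant → -ufu → *nanahufu*.

iwvira, revumu, nanahufu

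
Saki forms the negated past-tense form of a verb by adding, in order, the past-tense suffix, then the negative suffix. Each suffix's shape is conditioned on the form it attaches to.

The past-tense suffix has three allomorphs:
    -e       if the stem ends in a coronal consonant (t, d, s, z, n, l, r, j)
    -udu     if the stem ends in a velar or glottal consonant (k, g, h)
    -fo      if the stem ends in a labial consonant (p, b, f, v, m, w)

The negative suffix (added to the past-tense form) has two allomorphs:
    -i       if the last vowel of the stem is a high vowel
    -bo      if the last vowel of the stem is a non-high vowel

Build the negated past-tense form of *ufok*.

Since the final consonant of *ufok* is /k/ (velar/glottal), it takes -udu, giving *ufokudu*.
The past-tense form *ufokudu*: last vowel = /u/, a high vowel → -i → *ufokudui*.

ufokudui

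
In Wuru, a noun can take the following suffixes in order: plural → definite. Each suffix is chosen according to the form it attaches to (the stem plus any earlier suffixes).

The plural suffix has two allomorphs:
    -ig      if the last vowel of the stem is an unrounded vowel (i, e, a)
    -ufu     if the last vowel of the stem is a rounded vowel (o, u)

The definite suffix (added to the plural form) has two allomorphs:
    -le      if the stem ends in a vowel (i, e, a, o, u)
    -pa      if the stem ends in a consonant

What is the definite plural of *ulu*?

*ulu*: last vowel = /u/, a rounded vowel → -ufu → *uluufu*.
The plural form *uluufu*: final sound = /u/, a vowel → -le → *uluufule*.

uluufule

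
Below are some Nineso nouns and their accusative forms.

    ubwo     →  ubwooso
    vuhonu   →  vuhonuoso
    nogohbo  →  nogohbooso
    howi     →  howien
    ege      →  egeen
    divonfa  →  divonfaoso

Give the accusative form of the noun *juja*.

jujaoso

The pattern is front/back vowel harmony: -en when the last vowel of the stem is a front vowel (*howi*, *ege*); -oso when the last vowel of the stem is a back vowel (*ubwo*, *vuhonu*, *nogohbo*, *divonfa*).
*juja*: last vowel = /a/, a back vowel → -oso → *jujaoso*.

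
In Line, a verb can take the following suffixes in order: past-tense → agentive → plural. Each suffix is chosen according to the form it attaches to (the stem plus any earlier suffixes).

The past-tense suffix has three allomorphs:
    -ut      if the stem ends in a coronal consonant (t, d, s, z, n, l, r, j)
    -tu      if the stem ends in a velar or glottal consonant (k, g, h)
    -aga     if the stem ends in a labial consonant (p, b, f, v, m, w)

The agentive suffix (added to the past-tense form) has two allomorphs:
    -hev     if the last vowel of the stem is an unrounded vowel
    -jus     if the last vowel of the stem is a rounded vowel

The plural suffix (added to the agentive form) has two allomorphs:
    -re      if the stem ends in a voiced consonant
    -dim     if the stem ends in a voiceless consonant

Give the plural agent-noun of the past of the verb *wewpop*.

Since the final consonant of *wewpop* is /p/ (labial), it takes -aga, giving *wewpopaga*.
The last vowel of the past-tense form *wewpopaga* is /a/, which is an unrounded vowel, so the agentive suffix is -hev, giving *wewpopagahev*.
The agentive form *wewpopagahev*: final consonant = /v/, voiced → -re → *wewpopagahevre*.

wewpopagahevre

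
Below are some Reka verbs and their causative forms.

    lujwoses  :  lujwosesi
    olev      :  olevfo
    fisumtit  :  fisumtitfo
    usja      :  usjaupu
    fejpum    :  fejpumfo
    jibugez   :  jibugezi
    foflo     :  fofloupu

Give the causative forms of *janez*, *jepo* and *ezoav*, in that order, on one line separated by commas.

The pattern is sibilance of the final sound: -i when the stem ends in a sibilant (*lujwoses*, *jibugez*); -fo when the stem ends in a non-sibilant consonant (*olev*, *fisumtit*, *fejpum*); -upu when the stem ends in a vowel (*usja*, *foflo*).
*janez* — final sound /z/ (a sibilant) → -i → *janezi*.
Since the final sound of *jepo* is /o/ (a vowel), it takes -upu, giving *jepoupu*.
*ezoav*: final sound = /v/, a non-sibilant consonant → -fo → *ezoavfo*.

janezi, jepoupu, ezoavfo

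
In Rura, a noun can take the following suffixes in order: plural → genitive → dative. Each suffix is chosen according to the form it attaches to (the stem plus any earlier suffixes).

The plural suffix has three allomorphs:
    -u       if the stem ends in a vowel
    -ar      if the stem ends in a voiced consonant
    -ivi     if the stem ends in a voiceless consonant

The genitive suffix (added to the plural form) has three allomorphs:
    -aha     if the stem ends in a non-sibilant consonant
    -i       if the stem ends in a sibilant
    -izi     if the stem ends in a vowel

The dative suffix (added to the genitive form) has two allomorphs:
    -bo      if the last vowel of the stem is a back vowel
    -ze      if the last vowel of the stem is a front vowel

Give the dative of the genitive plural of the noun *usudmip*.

*usudmip* — final sound /p/ (a voiceless consonant) → -ivi → *usudmipivi*.
Since the final sound of the plural form *usudmipivi* is /i/ (a vowel), it takes -izi, giving *usudmipiviizi*.
The genitive form *usudmipiviizi* — last vowel /i/ (a front vowel) → -ze → *usudmipiviizize*.

usudmipiviizize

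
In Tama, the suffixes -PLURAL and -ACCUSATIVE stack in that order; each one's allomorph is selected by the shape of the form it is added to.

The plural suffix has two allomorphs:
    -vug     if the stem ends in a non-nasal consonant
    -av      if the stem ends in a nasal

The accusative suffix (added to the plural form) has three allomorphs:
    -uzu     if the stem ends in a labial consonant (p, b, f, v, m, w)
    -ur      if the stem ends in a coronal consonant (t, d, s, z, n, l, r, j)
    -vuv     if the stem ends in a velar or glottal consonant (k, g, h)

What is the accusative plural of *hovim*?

hovimavuzu

The final consonant of *hovim* is /m/, which is a nasal, so the plural suffix is -av, giving *hovimav*.
The plural form *hovimav* — final consonant /v/ (labial) → -uzu → *hovimavuzu*.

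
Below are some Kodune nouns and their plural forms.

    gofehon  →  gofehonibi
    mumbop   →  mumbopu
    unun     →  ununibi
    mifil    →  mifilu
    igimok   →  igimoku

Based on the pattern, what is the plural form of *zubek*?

zubeku

The alternation tracks the final consonant of the stem — -ibi when the stem ends in a nasal (*gofehon*, *unun*); -u when the stem ends in a non-nasal consonant (*mumbop*, *mifil*, *igimok*).
The final consonant of *zubek* is /k/, which is non-nasal, so the suffix is -u, giving *zubeku*.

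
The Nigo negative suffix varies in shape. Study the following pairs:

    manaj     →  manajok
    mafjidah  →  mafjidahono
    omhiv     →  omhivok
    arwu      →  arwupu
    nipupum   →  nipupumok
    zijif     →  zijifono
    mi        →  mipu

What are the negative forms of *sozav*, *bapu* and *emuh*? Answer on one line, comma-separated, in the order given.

sozavok, bapupu, emuhono

The suffix is conditioned by the final sound: -ono when the stem ends in a voiceless consonant (*mafjidah*, *zijif*); -ok when the stem ends in a voiced consonant (*manaj*, *omhiv*, *nipupum*); -pu when the stem ends in a vowel (*arwu*, *mi*).
Since the final sound of *sozav* is /v/ (a voiced consonant), it takes -ok, giving *sozavok*.
*bapu* — final sound /u/ (a vowel) → -pu → *bapupu*.
*emuh*: final sound = /h/, a voiceless consonant → -ono → *emuhono*.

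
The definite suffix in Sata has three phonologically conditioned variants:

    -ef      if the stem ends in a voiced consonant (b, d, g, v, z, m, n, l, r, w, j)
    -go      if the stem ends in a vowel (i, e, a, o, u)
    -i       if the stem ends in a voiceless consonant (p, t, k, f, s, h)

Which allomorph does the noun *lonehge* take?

-go

*lonehge* — final sound /e/ (a vowel) → -go.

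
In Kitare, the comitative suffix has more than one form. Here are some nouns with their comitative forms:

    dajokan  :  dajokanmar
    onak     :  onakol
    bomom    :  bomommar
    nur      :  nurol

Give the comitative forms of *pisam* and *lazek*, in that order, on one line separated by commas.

Looking at the final consonant of each stem: -mar when the stem ends in a nasal (*dajokan*, *bomom*); -ol when the stem ends in a non-nasal consonant (*onak*, *nur*).
*pisam* — final consonant /m/ (a nasal) → -mar → *pisammar*.
The final consonant of *lazek* is /k/, which is non-nasal, so the suffix is -ol, giving *lazekol*.

pisammar, lazekol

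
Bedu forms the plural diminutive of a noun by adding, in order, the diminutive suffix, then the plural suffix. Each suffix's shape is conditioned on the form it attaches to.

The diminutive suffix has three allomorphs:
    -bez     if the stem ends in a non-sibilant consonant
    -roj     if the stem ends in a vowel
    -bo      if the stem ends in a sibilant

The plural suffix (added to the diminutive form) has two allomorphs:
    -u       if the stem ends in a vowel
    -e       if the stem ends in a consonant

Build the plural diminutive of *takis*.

Since the final sound of *takis* is /s/ (a sibilant), it takes -bo, giving *takisbo*.
The diminutive form *takisbo* — final sound /o/ (a vowel) → -u → *takisbou*.

takisbou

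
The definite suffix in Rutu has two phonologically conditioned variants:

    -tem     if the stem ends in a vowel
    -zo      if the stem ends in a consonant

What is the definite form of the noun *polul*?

polulzo

*polul* — final sound /l/ (a consonant) → -zo → *polulzo*.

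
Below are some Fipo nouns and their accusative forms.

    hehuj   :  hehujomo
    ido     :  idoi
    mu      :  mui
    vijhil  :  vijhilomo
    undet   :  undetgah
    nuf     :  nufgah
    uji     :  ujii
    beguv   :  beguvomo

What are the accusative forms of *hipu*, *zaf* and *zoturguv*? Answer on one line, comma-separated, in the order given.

hipui, zafgah, zoturguvomo

The alternation tracks the final sound of the stem — -gah when the stem ends in a voiceless consonant (*undet*, *nuf*); -omo when the stem ends in a voiced consonant (*hehuj*, *vijhil*, *beguv*); -i when the stem ends in a vowel (*ido*, *mu*, *uji*).
The final sound of *hipu* is /u/, which is a vowel, so the suffix is -i, giving *hipui*.
*zaf* — final sound /f/ (a voiceless consonant) → -gah → *zafgah*.
The final sound of *zoturguv* is /v/, which is a voiced consonant, so the suffix is -omo, giving *zoturguvomo*.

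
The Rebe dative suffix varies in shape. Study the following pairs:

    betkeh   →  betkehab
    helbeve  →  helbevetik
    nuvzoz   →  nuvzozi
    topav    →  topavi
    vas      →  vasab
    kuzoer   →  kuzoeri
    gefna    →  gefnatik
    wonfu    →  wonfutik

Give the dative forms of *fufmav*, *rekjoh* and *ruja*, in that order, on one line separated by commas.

The suffix is conditioned by the final sound: -ab when the stem ends in a voiceless consonant (*betkeh*, *vas*); -i when the stem ends in a voiced consonant (*nuvzoz*, *topav*, *kuzoer*); -tik when the stem ends in a vowel (*helbeve*, *gefna*, *wonfu*).
The final sound of *fufmav* is /v/, which is a voiced consonant, so the suffix is -i, giving *fufmavi*.
*rekjoh*: final sound = /h/, a voiceless consonant → -ab → *rekjohab*.
*ruja* — final sound /a/ (a vowel) → -tik → *rujatik*.

fufmavi, rekjohab, rujatik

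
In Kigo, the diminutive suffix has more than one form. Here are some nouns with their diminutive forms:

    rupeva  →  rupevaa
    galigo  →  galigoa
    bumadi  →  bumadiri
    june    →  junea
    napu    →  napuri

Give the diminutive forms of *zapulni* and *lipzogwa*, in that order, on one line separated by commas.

The suffix is conditioned by the last vowel: -ri when the last vowel of the stem is a high vowel (*bumadi*, *napu*); -a when the last vowel of the stem is a non-high vowel (*rupeva*, *galigo*, *june*).
The last vowel of *zapulni* is /i/, which is a high vowel, so the suffix is -ri, giving *zapulniri*.
*lipzogwa*: last vowel = /a/, a non-high vowel → -a → *lipzogwaa*.

zapulniri, lipzogwaa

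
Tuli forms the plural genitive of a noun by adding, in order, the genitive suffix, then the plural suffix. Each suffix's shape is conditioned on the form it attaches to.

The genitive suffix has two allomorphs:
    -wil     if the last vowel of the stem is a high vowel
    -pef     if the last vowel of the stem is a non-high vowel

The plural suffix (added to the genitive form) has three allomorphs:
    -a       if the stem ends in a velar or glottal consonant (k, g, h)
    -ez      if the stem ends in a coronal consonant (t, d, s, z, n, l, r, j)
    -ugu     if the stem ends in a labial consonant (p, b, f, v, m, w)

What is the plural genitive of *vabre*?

Since the last vowel of *vabre* is /e/ (a non-high vowel), it takes -pef, giving *vabrepef*.
The final consonant of the genitive form *vabrepef* is /f/, which is labial, so the plural suffix is -ugu, giving *vabrepefugu*.

vabrepefugu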